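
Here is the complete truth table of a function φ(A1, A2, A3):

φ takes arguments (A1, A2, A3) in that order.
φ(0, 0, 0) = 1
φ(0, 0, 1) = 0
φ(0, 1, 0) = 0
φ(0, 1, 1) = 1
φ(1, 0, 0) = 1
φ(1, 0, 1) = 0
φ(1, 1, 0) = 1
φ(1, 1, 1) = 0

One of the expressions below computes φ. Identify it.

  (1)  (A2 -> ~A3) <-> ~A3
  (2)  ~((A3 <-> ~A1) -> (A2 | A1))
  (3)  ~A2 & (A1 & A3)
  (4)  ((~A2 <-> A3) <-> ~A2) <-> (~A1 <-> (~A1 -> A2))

4

(1) fails at (0,1,0): the formula yields 1, φ is 0.
(2) fails at (0,0,0): the formula yields 0, φ is 1.
(3) fails at (0,0,0): the formula yields 0, φ is 1.
(4) is the remaining candidate, and it agrees with φ on all 8 inputs.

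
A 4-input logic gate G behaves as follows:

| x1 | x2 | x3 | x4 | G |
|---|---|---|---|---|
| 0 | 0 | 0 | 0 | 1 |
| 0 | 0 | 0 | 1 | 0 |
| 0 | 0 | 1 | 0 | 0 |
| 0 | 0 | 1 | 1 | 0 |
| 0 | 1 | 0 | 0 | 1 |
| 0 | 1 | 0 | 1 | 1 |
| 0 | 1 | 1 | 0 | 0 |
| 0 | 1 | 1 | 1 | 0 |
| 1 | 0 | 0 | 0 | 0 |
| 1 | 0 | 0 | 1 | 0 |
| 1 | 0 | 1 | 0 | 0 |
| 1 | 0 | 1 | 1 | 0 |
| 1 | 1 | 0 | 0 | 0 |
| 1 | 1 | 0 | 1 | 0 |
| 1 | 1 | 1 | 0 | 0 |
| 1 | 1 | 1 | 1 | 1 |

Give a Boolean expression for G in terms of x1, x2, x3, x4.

The 1-rows are (0,0,0,0), (0,1,0,0), (0,1,0,1), (1,1,1,1). Each contributes one minterm — ¬x1·¬x2·¬x3·¬x4; ¬x1·x2·¬x3·¬x4; ¬x1·x2·¬x3·x4; x1·x2·x3·x4 — and their disjunction is a sum-of-products form of G.

G(x1, x2, x3, x4) = (((((not x1 and not x2) and not x3) and not x4) or (((not x1 and x2) and not x3) and not x4)) or (((not x1 and x2) and not x3) and x4)) or (((x1 and x2) and x3) and x4)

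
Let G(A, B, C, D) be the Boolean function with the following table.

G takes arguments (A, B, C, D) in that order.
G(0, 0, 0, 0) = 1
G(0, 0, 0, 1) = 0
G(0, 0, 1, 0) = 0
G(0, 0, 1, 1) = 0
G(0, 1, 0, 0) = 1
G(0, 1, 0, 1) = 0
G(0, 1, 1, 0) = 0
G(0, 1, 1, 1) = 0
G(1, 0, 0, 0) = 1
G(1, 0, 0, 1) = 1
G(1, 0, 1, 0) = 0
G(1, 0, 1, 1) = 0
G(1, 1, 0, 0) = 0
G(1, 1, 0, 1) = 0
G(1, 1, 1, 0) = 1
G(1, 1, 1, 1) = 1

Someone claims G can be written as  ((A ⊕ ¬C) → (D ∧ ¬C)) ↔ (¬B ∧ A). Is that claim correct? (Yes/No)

Yes

Evaluate ((A ⊕ ¬C) → (D ∧ ¬C)) ↔ (¬B ∧ A) on each row and compare to G:
  A=0, B=0, C=0, D=0: formula gives 1, G = 1 ✓
  A=0, B=0, C=0, D=1: formula gives 0, G = 0 ✓
  A=0, B=0, C=1, D=0: formula gives 0, G = 0 ✓
  A=0, B=0, C=1, D=1: formula gives 0, G = 0 ✓
  …and likewise for the remaining 12 rows.
All 16 rows match — the expression computes G exactly.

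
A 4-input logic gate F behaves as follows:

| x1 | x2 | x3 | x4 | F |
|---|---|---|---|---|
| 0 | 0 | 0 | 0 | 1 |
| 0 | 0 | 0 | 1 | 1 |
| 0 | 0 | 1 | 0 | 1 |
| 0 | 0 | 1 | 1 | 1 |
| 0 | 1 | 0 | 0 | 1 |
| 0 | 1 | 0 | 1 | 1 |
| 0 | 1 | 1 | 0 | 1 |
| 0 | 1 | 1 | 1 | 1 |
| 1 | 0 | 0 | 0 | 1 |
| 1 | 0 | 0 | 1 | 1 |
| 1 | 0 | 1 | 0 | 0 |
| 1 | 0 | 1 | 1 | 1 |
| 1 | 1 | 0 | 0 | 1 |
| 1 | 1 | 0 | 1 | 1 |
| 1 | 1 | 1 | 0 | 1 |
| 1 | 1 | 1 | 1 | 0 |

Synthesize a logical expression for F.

The 0-rows are (1,0,1,0), (1,1,1,1). Take each as a conjunction (x1·¬x2·x3·¬x4, x1·x2·x3·x4), form their disjunction, and complement — that gives a formula that is 1 everywhere F is.

F(x1, x2, x3, x4) = ((((x1 · x2') · x3) · x4') + (((x1 · x2) · x3) · x4))'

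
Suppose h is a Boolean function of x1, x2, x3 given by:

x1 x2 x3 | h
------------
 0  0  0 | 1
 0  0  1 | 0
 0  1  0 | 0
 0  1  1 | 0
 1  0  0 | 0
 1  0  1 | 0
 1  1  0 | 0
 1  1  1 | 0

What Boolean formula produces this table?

h(x1, x2, x3) = not ((x1 or x2) or x3)

The output is 1 only when every input is 0 — NOR of all inputs.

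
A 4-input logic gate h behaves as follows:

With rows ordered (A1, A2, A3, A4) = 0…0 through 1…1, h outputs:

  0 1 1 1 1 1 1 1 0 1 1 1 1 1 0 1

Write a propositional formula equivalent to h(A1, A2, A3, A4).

h(A1, A2, A3, A4) = not (((((not A1 and not A2) and not A3) and not A4) or (((A1 and not A2) and not A3) and not A4)) or (((A1 and A2) and A3) and not A4))

h is 0 on only 3 rows — (0,0,0,0), (1,0,0,0), (1,1,1,0). Writing each as a minterm (¬A1·¬A2·¬A3·¬A4, A1·¬A2·¬A3·¬A4, A1·A2·A3·¬A4) and OR-ing them characterizes exactly where h=0, so h is the negation of that disjunction.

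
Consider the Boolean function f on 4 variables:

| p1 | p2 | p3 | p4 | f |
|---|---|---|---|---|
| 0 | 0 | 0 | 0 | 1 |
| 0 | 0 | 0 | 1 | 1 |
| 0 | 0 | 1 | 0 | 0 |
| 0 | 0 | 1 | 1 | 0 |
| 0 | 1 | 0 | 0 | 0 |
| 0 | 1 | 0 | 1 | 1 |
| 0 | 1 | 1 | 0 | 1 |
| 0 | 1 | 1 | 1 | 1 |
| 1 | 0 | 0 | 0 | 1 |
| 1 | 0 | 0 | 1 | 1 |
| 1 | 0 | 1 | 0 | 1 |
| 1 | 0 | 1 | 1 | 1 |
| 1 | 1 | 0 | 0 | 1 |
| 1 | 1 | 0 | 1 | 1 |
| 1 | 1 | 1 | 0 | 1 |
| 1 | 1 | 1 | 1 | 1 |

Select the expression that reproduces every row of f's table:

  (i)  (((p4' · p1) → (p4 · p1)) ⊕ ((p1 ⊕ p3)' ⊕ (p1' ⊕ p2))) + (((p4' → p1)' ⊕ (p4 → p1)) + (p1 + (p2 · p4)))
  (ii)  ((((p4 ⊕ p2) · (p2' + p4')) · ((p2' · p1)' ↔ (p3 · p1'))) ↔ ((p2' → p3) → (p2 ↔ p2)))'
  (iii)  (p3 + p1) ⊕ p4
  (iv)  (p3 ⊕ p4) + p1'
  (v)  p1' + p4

(ii) fails at (0,0,1,0): the formula yields 1, f is 0.
(iii) fails at (0,0,0,0): the formula yields 0, f is 1.
(iv) fails at (0,0,1,0): the formula yields 1, f is 0.
(v) fails at (0,0,1,0): the formula yields 1, f is 0.
Only (i) survives; checking it on all 16 rows confirms it matches f.

i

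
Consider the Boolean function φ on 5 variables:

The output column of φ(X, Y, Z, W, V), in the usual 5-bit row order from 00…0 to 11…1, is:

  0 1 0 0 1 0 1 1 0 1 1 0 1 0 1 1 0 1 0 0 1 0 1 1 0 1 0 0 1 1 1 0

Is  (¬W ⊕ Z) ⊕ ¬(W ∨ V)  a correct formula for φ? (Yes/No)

Evaluate (¬W ⊕ Z) ⊕ ¬(W ∨ V) on each row and compare to φ:
  X=0, Y=0, Z=0, W=0, V=0: formula gives 0, φ = 0 ✓
  X=0, Y=0, Z=0, W=0, V=1: formula gives 1, φ = 1 ✓
  X=0, Y=0, Z=0, W=1, V=0: formula gives 0, φ = 0 ✓
  X=0, Y=0, Z=0, W=1, V=1: formula gives 0, φ = 0 ✓
  …
  X=0, Y=1, Z=0, W=1, V=0: formula gives 0, but φ = 1 ✗
Row (0,1,0,1,0) is a counterexample, so the formula is not equivalent to φ.

No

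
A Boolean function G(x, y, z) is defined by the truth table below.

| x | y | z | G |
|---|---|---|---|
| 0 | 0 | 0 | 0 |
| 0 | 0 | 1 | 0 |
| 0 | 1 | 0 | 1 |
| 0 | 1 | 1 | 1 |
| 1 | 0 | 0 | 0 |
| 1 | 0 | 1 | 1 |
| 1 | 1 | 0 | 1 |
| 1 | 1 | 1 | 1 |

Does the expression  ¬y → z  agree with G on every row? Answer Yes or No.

Check the formula against G row by row:
  x=0, y=0, z=0: formula gives 0, G = 0 ✓
  x=0, y=0, z=1: formula gives 1, but G = 0 ✗
Since they disagree at (0,0,1), the expression is not a correct formula for G.

No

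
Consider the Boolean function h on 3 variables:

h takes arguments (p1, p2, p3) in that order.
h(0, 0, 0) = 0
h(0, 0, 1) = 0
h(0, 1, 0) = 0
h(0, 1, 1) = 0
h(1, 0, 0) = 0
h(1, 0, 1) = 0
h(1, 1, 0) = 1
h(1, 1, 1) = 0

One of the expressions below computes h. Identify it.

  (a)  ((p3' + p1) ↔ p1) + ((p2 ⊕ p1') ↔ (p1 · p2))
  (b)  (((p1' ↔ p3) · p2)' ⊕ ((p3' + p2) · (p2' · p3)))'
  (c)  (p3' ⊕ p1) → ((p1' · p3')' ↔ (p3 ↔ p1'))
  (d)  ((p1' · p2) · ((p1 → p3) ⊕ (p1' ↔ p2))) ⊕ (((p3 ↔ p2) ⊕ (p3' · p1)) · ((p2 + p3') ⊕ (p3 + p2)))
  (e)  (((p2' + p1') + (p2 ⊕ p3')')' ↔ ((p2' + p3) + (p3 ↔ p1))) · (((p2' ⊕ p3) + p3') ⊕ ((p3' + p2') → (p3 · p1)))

(a) fails at (0,0,1): the formula yields 1, h is 0.
(b) fails at (0,1,1): the formula yields 1, h is 0.
(c) fails at (0,0,0): the formula yields 1, h is 0.
(d) fails at (0,0,0): the formula yields 1, h is 0.
Only (e) survives; checking it on all 8 rows confirms it matches h.

e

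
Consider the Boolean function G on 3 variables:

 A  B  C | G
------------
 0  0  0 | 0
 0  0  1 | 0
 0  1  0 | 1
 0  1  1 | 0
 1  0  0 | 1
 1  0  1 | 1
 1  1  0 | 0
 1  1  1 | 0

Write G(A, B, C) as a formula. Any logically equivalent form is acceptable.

The 1-rows are (0,1,0), (1,0,0), (1,0,1). Each contributes one minterm — ¬A·B·¬C; A·¬B·¬C; A·¬B·C — and their disjunction is a sum-of-products form of G.

G(A, B, C) = (((A' · B) · C') + ((A · B') · C')) + ((A · B') · C)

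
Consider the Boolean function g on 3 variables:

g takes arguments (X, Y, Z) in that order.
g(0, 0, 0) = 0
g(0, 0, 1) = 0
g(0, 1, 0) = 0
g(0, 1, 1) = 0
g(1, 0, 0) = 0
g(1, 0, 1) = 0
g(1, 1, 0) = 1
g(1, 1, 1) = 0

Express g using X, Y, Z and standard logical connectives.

g(X, Y, Z) = (X · Y) · Z'

g is 1 on exactly one input, (1,1,0), whose minterm is X·Y·¬Z. So g is just that conjunction.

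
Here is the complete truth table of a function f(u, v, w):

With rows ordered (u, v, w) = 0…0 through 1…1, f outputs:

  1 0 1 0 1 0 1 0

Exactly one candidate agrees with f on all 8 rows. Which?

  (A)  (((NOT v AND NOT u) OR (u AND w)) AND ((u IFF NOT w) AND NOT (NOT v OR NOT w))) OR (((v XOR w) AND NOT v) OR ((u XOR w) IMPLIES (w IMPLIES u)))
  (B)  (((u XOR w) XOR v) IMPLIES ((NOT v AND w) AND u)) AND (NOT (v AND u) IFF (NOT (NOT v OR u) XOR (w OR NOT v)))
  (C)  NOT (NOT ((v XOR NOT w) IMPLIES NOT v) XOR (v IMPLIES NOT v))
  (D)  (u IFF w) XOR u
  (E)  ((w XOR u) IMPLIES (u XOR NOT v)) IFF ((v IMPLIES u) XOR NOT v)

D

(A) fails at (0,0,1): the formula yields 1, f is 0.
(B) fails at (0,1,0): the formula yields 0, f is 1.
(C) fails at (0,0,0): the formula yields 0, f is 1.
(E) fails at (0,0,0): the formula yields 0, f is 1.
That leaves (D). Evaluating it on every row reproduces the table of f exactly.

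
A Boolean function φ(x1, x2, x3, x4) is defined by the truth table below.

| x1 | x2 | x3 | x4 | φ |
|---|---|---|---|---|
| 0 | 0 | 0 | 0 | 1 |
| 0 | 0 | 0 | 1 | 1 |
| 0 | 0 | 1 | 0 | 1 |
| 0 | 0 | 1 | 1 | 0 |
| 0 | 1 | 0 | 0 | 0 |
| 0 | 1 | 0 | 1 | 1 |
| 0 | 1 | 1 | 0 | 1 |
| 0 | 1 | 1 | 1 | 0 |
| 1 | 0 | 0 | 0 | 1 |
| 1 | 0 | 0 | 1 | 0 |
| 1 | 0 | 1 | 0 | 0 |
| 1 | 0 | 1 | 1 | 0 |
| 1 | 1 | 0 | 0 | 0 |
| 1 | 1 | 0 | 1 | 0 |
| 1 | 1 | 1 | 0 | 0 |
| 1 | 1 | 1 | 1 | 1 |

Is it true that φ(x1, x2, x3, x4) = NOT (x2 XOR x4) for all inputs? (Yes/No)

No

Evaluate NOT (x2 XOR x4) on each row and compare to φ:
  x1=0, x2=0, x3=0, x4=0: formula gives 1, φ = 1 ✓
  x1=0, x2=0, x3=0, x4=1: formula gives 0, but φ = 1 ✗
A single disagreement suffices: at (0,0,0,1) they differ, so the formula does not compute φ.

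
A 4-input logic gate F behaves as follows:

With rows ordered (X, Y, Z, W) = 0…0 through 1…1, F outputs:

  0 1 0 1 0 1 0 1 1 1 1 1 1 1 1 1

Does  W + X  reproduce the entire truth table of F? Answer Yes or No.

Yes

Evaluate W + X on each row and compare to F:
  X=0, Y=0, Z=0, W=0: formula gives 0, F = 0 ✓
  X=0, Y=0, Z=0, W=1: formula gives 1, F = 1 ✓
  X=0, Y=0, Z=1, W=0: formula gives 0, F = 0 ✓
  X=0, Y=0, Z=1, W=1: formula gives 1, F = 1 ✓
  …and likewise for the remaining 12 rows.
All 16 rows match — the expression computes F exactly.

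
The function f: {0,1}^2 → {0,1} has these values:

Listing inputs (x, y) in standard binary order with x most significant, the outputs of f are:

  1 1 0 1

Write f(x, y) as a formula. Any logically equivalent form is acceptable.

This is x → y (false only at 1,0).

f(x, y) = x → y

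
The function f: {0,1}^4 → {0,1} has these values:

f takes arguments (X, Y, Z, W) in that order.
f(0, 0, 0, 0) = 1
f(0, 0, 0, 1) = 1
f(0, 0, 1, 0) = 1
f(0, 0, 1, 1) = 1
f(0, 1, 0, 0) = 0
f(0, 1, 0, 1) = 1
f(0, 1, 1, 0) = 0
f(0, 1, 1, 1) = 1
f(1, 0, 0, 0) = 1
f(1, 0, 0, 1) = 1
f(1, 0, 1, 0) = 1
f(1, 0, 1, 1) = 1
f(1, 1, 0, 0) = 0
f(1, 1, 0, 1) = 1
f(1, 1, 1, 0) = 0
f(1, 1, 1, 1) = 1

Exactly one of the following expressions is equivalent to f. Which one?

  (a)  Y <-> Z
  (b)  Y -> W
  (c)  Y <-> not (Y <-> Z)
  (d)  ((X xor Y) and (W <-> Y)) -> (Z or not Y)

(a) disagrees with f on (0,0,1,0) (formula → 0, table → 1); rule it out.
(c) disagrees with f on (0,0,1,0) (formula → 0, table → 1); rule it out.
(d) disagrees with f on (0,1,0,0) (formula → 1, table → 0); rule it out.
(b) is the remaining candidate, and it agrees with f on all 16 inputs.

b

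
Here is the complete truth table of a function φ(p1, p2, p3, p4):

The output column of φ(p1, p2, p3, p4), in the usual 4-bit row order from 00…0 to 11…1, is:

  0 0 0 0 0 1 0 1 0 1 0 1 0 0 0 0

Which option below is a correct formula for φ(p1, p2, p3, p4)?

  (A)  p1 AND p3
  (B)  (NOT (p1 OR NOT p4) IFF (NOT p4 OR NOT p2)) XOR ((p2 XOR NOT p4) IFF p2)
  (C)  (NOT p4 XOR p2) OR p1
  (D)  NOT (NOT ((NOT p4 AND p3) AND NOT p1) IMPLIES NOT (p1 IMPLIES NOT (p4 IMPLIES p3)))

(A): at (0,1,0,1) it gives 0, but φ = 1 — eliminated.
(C): at (0,0,0,0) it gives 1, but φ = 0 — eliminated.
(D): at (0,0,0,0) it gives 1, but φ = 0 — eliminated.
Only (B) survives; checking it on all 16 rows confirms it matches φ.

B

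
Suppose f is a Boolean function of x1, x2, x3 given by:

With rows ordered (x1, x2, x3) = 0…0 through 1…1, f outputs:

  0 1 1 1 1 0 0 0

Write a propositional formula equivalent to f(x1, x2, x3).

f=1 on 4 inputs: (0,0,1), (0,1,0), (0,1,1), (1,0,0). Reading each as a conjunction of literals (¬x1·¬x2·x3, ¬x1·x2·¬x3, ¬x1·x2·x3, x1·¬x2·¬x3) and taking the OR gives the canonical DNF.

f(x1, x2, x3) = ((((~x1 & ~x2) & x3) | ((~x1 & x2) & ~x3)) | ((~x1 & x2) & x3)) | ((x1 & ~x2) & ~x3)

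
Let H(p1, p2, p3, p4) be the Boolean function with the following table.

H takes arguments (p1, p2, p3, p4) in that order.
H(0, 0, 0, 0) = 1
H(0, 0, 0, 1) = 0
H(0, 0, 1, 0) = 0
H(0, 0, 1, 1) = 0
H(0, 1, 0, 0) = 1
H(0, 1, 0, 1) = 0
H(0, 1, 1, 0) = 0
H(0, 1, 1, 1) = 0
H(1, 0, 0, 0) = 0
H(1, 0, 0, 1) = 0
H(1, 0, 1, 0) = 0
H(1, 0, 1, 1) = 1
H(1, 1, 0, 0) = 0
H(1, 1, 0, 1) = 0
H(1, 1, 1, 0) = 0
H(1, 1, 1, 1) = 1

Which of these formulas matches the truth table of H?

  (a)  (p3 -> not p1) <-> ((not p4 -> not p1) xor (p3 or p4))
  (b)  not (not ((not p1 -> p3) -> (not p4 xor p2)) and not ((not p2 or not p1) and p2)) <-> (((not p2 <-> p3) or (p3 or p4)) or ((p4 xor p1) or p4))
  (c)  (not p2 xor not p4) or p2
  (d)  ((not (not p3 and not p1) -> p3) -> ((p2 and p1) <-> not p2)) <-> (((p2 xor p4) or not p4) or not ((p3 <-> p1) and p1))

a

(b) disagrees with H on (0,0,0,0) (formula → 0, table → 1); rule it out.
(c) disagrees with H on (0,0,0,0) (formula → 0, table → 1); rule it out.
(d) disagrees with H on (0,0,0,0) (formula → 0, table → 1); rule it out.
That leaves (a). Evaluating it on every row reproduces the table of H exactly.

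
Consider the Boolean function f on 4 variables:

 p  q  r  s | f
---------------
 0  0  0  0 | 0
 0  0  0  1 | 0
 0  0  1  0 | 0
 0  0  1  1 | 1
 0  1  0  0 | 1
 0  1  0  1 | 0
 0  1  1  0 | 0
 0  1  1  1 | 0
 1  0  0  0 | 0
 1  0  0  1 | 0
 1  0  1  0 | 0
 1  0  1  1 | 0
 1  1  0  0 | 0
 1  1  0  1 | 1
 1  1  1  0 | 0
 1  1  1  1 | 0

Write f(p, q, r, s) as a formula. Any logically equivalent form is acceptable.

f(p, q, r, s) = ((((~p & ~q) & r) & s) | (((~p & q) & ~r) & ~s)) | (((p & q) & ~r) & s)

f=1 on 3 inputs: (0,0,1,1), (0,1,0,0), (1,1,0,1). Reading each as a conjunction of literals (¬p·¬q·r·s, ¬p·q·¬r·¬s, p·q·¬r·s) and taking the OR gives the canonical DNF.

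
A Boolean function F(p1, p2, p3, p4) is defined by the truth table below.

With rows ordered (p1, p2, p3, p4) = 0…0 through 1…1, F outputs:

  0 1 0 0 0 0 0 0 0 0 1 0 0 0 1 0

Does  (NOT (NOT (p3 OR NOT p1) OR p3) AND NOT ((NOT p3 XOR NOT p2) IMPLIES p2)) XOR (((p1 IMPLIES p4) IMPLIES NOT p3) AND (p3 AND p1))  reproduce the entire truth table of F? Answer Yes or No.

Check the formula against F row by row:
  p1=0, p2=0, p3=0, p4=0: formula gives 0, F = 0 ✓
  p1=0, p2=0, p3=0, p4=1: formula gives 0, but F = 1 ✗
Row (0,0,0,1) is a counterexample, so the formula is not equivalent to F.

No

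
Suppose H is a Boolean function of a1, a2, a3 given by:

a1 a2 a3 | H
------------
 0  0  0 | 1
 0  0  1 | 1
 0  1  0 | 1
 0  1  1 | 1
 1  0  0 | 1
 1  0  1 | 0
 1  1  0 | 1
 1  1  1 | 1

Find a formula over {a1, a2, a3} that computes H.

Only row (1,0,1) gives 0. So H is 1 everywhere except there — the complement of the minterm a1·¬a2·a3.

H(a1, a2, a3) = not ((a1 and not a2) and a3)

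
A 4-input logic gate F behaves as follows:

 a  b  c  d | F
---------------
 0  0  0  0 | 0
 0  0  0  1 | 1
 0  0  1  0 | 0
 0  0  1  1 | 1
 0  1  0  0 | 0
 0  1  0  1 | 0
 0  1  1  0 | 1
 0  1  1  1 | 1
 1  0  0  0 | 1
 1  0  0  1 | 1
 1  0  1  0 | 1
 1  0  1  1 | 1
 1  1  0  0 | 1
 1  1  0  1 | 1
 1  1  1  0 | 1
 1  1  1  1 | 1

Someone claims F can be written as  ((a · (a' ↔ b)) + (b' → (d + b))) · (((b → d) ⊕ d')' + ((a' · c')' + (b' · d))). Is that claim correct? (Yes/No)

Yes

Check the formula against F row by row:
  a=0, b=0, c=0, d=0: formula gives 0, F = 0 ✓
  a=0, b=0, c=0, d=1: formula gives 1, F = 1 ✓
  a=0, b=0, c=1, d=0: formula gives 0, F = 0 ✓
  a=0, b=0, c=1, d=1: formula gives 1, F = 1 ✓
  …and likewise for the remaining 12 rows.
All 16 rows match — the expression computes F exactly.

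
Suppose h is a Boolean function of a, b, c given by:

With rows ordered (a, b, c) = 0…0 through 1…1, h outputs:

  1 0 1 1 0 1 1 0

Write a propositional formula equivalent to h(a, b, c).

There are just 3 zero rows: (0,0,1), (1,0,0), (1,1,1). Their minterms are ¬a·¬b·c, a·¬b·¬c, a·b·c; the OR of those covers precisely the 0-outputs, and negating it yields h.

h(a, b, c) = ((((a' · b') · c) + ((a · b') · c')) + ((a · b) · c))'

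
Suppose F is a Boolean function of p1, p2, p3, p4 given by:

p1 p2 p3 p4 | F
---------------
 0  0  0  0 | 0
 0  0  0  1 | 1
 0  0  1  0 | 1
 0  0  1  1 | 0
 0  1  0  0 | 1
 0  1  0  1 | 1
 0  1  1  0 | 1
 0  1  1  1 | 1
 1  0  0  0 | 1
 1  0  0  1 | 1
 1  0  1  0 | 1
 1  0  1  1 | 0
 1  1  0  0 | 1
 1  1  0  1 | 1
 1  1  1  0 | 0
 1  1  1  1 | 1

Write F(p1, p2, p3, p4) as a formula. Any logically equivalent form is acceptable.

There are just 4 zero rows: (0,0,0,0), (0,0,1,1), (1,0,1,1), (1,1,1,0). Their minterms are ¬p1·¬p2·¬p3·¬p4, ¬p1·¬p2·p3·p4, p1·¬p2·p3·p4, p1·p2·p3·¬p4; the OR of those covers precisely the 0-outputs, and negating it yields F.

F(p1, p2, p3, p4) = ¬((((((¬p1 ∧ ¬p2) ∧ ¬p3) ∧ ¬p4) ∨ (((¬p1 ∧ ¬p2) ∧ p3) ∧ p4)) ∨ (((p1 ∧ ¬p2) ∧ p3) ∧ p4)) ∨ (((p1 ∧ p2) ∧ p3) ∧ ¬p4))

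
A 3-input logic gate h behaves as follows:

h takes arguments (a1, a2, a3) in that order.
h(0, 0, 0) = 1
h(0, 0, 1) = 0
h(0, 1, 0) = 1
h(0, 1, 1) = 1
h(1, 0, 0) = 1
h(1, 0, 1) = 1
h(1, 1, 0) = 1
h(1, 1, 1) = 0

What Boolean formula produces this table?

h is 0 on only 2 rows — (0,0,1), (1,1,1). Writing each as a minterm (¬a1·¬a2·a3, a1·a2·a3) and OR-ing them characterizes exactly where h=0, so h is the negation of that disjunction.

h(a1, a2, a3) = ¬(((¬a1 ∧ ¬a2) ∧ a3) ∨ ((a1 ∧ a2) ∧ a3))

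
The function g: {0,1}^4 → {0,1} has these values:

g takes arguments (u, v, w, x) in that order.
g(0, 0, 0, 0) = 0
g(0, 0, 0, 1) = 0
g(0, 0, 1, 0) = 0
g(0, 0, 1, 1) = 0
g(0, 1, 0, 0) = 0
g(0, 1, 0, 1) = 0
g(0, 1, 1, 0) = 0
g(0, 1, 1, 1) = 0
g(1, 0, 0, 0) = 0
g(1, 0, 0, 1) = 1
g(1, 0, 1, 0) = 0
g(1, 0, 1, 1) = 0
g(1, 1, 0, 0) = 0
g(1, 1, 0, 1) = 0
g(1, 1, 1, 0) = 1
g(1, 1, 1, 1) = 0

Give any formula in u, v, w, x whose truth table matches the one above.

g(u, v, w, x) = (((u and not v) and not w) and x) or (((u and v) and w) and not x)

The 1-rows are (1,0,0,1), (1,1,1,0). Each contributes one minterm — u·¬v·¬w·x; u·v·w·¬x — and their disjunction is a sum-of-products form of g.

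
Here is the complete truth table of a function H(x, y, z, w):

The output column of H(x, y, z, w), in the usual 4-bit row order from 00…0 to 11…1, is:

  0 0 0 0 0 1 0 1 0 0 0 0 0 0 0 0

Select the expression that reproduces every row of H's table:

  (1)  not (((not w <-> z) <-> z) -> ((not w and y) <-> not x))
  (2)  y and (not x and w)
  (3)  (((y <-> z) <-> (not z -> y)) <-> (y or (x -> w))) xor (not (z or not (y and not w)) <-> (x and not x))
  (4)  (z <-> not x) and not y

(1) fails at (0,0,0,0): the formula yields 1, H is 0.
(3) fails at (0,0,0,0): the formula yields 1, H is 0.
(4) fails at (0,0,1,0): the formula yields 1, H is 0.
That leaves (2). Evaluating it on every row reproduces the table of H exactly.

2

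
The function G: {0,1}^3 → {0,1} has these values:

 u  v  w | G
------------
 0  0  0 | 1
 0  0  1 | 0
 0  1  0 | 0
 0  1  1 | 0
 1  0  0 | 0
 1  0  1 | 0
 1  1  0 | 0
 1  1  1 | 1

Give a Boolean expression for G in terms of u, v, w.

G(u, v, w) = ((¬u ∧ ¬v) ∧ ¬w) ∨ ((u ∧ v) ∧ w)

The 1-rows are (0,0,0), (1,1,1). Each contributes one minterm — ¬u·¬v·¬w; u·v·w — and their disjunction is a sum-of-products form of G.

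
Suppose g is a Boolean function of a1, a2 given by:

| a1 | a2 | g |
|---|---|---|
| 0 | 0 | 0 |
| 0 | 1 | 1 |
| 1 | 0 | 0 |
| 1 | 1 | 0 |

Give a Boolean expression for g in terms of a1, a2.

1 only at (0,1): NOT a1 AND a2.

g(a1, a2) = ~a1 & a2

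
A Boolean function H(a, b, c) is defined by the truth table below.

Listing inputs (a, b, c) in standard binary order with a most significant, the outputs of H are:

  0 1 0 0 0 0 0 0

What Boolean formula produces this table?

H(a, b, c) = (a' · b') · c

H is 1 on exactly one input, (0,0,1), whose minterm is ¬a·¬b·c. So H is just that conjunction.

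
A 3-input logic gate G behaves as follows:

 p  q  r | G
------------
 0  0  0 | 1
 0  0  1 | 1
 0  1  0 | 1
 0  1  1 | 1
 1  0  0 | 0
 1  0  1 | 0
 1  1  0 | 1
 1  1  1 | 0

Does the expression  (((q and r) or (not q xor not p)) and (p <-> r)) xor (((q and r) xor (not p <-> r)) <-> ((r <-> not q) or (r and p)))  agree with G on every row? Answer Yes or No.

Test each input against both G and the formula:
  p=0, q=0, r=0: formula gives 1, G = 1 ✓
  p=0, q=0, r=1: formula gives 1, G = 1 ✓
  p=0, q=1, r=0: formula gives 1, G = 1 ✓
  p=0, q=1, r=1: formula gives 1, G = 1 ✓
  p=1, q=0, r=0: formula gives 0, G = 0 ✓
  p=1, q=0, r=1: formula gives 1, but G = 0 ✗
Since they disagree at (1,0,1), the expression is not a correct formula for G.

No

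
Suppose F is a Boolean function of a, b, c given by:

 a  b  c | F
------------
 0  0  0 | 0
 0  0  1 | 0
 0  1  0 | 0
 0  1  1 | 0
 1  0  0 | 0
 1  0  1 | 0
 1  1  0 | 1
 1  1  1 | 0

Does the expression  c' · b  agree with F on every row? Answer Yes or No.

Check the formula against F row by row:
  a=0, b=0, c=0: formula gives 0, F = 0 ✓
  a=0, b=0, c=1: formula gives 0, F = 0 ✓
  a=0, b=1, c=0: formula gives 1, but F = 0 ✗
Since they disagree at (0,1,0), the expression is not a correct formula for F.

No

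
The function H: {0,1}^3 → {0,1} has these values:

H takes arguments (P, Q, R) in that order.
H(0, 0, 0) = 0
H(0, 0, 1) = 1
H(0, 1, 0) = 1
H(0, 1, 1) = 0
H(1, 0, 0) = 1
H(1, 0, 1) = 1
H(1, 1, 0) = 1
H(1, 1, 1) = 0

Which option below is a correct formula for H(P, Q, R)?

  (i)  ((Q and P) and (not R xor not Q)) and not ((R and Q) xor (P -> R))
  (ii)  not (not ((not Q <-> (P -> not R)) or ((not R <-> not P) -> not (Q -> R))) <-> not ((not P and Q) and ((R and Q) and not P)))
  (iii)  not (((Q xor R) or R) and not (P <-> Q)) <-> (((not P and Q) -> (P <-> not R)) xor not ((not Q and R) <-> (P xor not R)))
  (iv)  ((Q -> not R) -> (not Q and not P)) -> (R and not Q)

(i) fails at (0,0,1): the formula yields 0, H is 1.
(ii) fails at (0,0,0): the formula yields 1, H is 0.
(iii) fails at (0,0,1): the formula yields 0, H is 1.
That leaves (iv). Evaluating it on every row reproduces the table of H exactly.

iv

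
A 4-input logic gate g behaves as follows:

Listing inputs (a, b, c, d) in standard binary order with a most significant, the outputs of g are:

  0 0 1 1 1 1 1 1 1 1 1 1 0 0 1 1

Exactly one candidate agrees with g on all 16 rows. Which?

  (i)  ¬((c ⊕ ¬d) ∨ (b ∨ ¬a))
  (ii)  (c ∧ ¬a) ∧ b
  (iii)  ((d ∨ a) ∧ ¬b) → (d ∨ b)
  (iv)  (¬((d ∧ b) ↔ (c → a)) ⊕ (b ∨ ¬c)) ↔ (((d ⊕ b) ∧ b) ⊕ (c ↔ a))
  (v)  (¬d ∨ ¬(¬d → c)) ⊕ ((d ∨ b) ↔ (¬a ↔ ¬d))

(i) disagrees with g on (0,0,1,0) (formula → 0, table → 1); rule it out.
(ii) disagrees with g on (0,0,1,0) (formula → 0, table → 1); rule it out.
(iii) disagrees with g on (0,0,0,0) (formula → 1, table → 0); rule it out.
(v) disagrees with g on (0,0,0,0) (formula → 1, table → 0); rule it out.
(iv) is the remaining candidate, and it agrees with g on all 16 inputs.

iv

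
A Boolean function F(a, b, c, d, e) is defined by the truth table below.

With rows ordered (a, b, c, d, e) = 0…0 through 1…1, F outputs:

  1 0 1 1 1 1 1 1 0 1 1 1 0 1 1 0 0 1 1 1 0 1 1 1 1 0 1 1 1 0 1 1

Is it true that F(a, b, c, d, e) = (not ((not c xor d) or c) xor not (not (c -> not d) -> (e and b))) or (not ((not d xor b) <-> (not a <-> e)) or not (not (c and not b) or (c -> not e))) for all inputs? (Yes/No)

Yes

Check the formula against F row by row:
  a=0, b=0, c=0, d=0, e=0: formula gives 1, F = 1 ✓
  a=0, b=0, c=0, d=0, e=1: formula gives 0, F = 0 ✓
  a=0, b=0, c=0, d=1, e=0: formula gives 1, F = 1 ✓
  a=0, b=0, c=0, d=1, e=1: formula gives 1, F = 1 ✓
  …and likewise for the remaining 28 rows.
No disagreement on any input; they are logically equivalent.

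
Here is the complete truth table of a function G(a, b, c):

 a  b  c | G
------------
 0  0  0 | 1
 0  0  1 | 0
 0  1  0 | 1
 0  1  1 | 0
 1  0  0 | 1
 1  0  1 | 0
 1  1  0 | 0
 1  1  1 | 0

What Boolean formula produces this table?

G(a, b, c) = (((NOT a AND NOT b) AND NOT c) OR ((NOT a AND b) AND NOT c)) OR ((a AND NOT b) AND NOT c)

Collect the rows where G=1 — (0,0,0), (0,1,0), (1,0,0) — and write one minterm per row: ¬a·¬b·¬c, ¬a·b·¬c, a·¬b·¬c. Their union (logical OR) reproduces the table exactly.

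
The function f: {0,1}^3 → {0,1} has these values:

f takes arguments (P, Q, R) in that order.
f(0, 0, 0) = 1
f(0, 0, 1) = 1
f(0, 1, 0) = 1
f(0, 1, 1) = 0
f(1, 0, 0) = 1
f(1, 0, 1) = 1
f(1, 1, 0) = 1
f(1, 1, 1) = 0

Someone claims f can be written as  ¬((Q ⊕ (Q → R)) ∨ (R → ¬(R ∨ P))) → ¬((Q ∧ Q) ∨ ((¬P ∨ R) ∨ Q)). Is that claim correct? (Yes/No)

Yes

Evaluate ¬((Q ⊕ (Q → R)) ∨ (R → ¬(R ∨ P))) → ¬((Q ∧ Q) ∨ ((¬P ∨ R) ∨ Q)) on each row and compare to f:
  P=0, Q=0, R=0: formula gives 1, f = 1 ✓
  P=0, Q=0, R=1: formula gives 1, f = 1 ✓
  P=0, Q=1, R=0: formula gives 1, f = 1 ✓
  P=0, Q=1, R=1: formula gives 0, f = 0 ✓
  P=1, Q=0, R=0: formula gives 1, f = 1 ✓
  …and likewise for the remaining 3 rows.
All 8 rows match — the expression computes f exactly.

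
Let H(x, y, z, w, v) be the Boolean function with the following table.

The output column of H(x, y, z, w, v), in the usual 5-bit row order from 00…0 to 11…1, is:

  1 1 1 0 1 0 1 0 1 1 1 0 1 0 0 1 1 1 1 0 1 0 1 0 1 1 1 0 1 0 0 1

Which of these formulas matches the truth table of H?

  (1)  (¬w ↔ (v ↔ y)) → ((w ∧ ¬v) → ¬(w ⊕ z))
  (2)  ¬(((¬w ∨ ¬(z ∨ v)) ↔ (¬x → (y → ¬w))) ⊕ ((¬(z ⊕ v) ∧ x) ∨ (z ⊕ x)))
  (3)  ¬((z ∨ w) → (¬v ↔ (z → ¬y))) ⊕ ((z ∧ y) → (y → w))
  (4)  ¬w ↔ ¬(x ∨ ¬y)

3

(1) disagrees with H on (0,0,0,1,1) (formula → 1, table → 0); rule it out.
(2) disagrees with H on (0,0,0,0,0) (formula → 0, table → 1); rule it out.
(4) disagrees with H on (0,0,0,0,0) (formula → 0, table → 1); rule it out.
Only (3) survives; checking it on all 32 rows confirms it matches H.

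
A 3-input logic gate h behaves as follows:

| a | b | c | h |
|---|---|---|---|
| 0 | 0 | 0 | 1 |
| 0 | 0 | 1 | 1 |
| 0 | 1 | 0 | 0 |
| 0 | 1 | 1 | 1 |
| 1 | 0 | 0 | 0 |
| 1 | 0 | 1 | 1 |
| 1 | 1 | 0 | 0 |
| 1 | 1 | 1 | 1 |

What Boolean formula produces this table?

The 0-rows are (0,1,0), (1,0,0), (1,1,0). Take each as a conjunction (¬a·b·¬c, a·¬b·¬c, a·b·¬c), form their disjunction, and complement — that gives a formula that is 1 everywhere h is.

h(a, b, c) = ((((a' · b) · c') + ((a · b') · c')) + ((a · b) · c'))'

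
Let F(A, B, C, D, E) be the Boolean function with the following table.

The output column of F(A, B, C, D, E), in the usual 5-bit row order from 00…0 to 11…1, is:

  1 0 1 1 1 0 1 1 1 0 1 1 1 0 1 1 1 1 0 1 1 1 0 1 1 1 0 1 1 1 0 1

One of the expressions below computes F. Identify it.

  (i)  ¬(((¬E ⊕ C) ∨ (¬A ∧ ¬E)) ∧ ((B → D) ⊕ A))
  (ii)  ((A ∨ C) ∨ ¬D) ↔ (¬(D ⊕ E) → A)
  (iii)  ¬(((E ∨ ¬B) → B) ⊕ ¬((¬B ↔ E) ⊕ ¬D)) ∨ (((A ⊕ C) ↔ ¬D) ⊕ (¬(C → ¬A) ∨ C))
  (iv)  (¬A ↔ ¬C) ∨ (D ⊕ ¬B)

iii

(i) disagrees with F on (0,0,0,0,0) (formula → 0, table → 1); rule it out.
(ii) disagrees with F on (0,0,0,0,0) (formula → 0, table → 1); rule it out.
(iv) disagrees with F on (0,0,0,0,1) (formula → 1, table → 0); rule it out.
That leaves (iii). Evaluating it on every row reproduces the table of F exactly.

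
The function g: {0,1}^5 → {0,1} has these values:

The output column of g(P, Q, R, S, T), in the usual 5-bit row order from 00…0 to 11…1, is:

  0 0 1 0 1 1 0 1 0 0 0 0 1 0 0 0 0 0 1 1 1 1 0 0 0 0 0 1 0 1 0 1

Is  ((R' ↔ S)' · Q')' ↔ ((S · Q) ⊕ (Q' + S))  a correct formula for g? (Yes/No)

No

Check the formula against g row by row:
  P=0, Q=0, R=0, S=0, T=0: formula gives 0, g = 0 ✓
  P=0, Q=0, R=0, S=0, T=1: formula gives 0, g = 0 ✓
  P=0, Q=0, R=0, S=1, T=0: formula gives 1, g = 1 ✓
  P=0, Q=0, R=0, S=1, T=1: formula gives 1, but g = 0 ✗
Since they disagree at (0,0,0,1,1), the expression is not a correct formula for g.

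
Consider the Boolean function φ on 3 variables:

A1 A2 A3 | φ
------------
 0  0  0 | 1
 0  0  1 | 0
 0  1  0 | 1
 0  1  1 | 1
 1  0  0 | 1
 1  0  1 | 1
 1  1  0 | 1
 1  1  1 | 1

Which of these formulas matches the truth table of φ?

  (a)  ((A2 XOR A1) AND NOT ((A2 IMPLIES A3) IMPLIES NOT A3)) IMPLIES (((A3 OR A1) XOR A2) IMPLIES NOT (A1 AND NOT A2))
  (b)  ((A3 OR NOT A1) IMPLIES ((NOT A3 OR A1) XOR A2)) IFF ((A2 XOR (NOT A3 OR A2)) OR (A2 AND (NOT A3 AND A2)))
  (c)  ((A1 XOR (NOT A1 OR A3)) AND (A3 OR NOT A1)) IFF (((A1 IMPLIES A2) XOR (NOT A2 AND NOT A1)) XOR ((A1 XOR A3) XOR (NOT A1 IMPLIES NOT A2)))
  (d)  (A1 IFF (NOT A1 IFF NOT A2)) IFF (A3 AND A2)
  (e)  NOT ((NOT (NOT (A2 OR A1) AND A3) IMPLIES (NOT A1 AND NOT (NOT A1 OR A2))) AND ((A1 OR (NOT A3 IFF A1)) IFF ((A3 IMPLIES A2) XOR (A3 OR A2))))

e

(a) disagrees with φ on (0,0,1) (formula → 1, table → 0); rule it out.
(b) disagrees with φ on (0,0,1) (formula → 1, table → 0); rule it out.
(c) disagrees with φ on (0,1,1) (formula → 0, table → 1); rule it out.
(d) disagrees with φ on (0,0,1) (formula → 1, table → 0); rule it out.
Only (e) survives; checking it on all 8 rows confirms it matches φ.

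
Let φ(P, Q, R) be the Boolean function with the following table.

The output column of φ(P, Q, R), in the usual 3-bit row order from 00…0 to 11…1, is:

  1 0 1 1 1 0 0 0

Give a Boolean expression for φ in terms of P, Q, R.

Collect the rows where φ=1 — (0,0,0), (0,1,0), (0,1,1), (1,0,0) — and write one minterm per row: ¬P·¬Q·¬R, ¬P·Q·¬R, ¬P·Q·R, P·¬Q·¬R. Their union (logical OR) reproduces the table exactly.

φ(P, Q, R) = ((((P' · Q') · R') + ((P' · Q) · R')) + ((P' · Q) · R)) + ((P · Q') · R')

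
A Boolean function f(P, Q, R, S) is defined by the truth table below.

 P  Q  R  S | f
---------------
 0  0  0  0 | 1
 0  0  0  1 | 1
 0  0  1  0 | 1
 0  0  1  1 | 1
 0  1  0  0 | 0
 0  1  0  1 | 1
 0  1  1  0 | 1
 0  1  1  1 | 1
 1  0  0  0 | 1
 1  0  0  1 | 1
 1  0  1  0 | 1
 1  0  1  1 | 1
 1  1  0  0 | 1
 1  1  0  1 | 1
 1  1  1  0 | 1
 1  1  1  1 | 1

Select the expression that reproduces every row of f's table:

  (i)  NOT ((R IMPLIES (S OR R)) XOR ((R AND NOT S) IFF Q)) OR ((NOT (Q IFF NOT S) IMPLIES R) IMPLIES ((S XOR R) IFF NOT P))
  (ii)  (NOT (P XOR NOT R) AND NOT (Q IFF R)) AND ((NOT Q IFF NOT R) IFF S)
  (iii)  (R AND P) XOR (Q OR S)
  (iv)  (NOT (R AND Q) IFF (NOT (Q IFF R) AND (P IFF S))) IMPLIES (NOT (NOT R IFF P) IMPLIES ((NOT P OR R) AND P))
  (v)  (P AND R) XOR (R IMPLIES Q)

(i) disagrees with f on (0,1,1,1) (formula → 0, table → 1); rule it out.
(ii) disagrees with f on (0,0,0,0) (formula → 0, table → 1); rule it out.
(iii) disagrees with f on (0,0,0,0) (formula → 0, table → 1); rule it out.
(v) disagrees with f on (0,0,1,0) (formula → 0, table → 1); rule it out.
Only (iv) survives; checking it on all 16 rows confirms it matches f.

iv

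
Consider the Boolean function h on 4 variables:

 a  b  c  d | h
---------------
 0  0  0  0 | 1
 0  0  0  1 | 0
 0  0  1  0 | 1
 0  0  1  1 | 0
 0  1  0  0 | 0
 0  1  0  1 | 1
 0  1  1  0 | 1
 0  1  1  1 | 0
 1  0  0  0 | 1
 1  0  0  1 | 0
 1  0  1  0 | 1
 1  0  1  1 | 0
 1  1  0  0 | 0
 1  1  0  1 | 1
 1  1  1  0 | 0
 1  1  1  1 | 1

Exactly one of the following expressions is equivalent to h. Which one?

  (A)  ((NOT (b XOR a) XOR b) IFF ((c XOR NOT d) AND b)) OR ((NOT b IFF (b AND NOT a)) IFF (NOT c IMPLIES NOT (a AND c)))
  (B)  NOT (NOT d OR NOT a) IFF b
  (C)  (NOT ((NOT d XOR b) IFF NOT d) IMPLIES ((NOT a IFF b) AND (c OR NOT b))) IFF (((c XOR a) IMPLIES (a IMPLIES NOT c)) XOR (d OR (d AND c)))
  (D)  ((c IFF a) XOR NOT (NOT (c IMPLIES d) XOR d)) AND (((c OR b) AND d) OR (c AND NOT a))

C

(A) fails at (0,0,0,0): the formula yields 0, h is 1.
(B) fails at (0,0,0,1): the formula yields 1, h is 0.
(D) fails at (0,0,0,0): the formula yields 0, h is 1.
(C) is the remaining candidate, and it agrees with h on all 16 inputs.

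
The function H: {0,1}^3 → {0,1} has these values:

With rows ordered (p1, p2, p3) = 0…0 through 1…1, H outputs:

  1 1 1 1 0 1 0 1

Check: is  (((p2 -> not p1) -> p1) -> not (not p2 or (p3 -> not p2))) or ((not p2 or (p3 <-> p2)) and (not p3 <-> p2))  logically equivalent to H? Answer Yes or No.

Test each input against both H and the formula:
  p1=0, p2=0, p3=0: formula gives 1, H = 1 ✓
  p1=0, p2=0, p3=1: formula gives 1, H = 1 ✓
  p1=0, p2=1, p3=0: formula gives 1, H = 1 ✓
  p1=0, p2=1, p3=1: formula gives 1, H = 1 ✓
  p1=1, p2=0, p3=0: formula gives 0, H = 0 ✓
  … (the remaining 3 rows also agree.)
Every row agrees, so the formula is equivalent.

Yes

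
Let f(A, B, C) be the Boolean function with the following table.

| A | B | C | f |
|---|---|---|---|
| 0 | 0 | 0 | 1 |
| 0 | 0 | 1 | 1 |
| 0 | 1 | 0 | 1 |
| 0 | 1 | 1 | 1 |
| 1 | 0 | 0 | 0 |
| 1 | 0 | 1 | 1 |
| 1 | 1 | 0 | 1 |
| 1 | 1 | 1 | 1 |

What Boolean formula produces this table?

f(A, B, C) = ¬((A ∧ ¬B) ∧ ¬C)

Only row (1,0,0) gives 0. So f is 1 everywhere except there — the complement of the minterm A·¬B·¬C.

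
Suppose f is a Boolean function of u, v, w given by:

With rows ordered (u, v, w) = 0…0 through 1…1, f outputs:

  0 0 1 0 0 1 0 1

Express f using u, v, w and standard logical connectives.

f(u, v, w) = (((u' · v) · w') + ((u · v') · w)) + ((u · v) · w)

The 1-rows are (0,1,0), (1,0,1), (1,1,1). Each contributes one minterm — ¬u·v·¬w; u·¬v·w; u·v·w — and their disjunction is a sum-of-products form of f.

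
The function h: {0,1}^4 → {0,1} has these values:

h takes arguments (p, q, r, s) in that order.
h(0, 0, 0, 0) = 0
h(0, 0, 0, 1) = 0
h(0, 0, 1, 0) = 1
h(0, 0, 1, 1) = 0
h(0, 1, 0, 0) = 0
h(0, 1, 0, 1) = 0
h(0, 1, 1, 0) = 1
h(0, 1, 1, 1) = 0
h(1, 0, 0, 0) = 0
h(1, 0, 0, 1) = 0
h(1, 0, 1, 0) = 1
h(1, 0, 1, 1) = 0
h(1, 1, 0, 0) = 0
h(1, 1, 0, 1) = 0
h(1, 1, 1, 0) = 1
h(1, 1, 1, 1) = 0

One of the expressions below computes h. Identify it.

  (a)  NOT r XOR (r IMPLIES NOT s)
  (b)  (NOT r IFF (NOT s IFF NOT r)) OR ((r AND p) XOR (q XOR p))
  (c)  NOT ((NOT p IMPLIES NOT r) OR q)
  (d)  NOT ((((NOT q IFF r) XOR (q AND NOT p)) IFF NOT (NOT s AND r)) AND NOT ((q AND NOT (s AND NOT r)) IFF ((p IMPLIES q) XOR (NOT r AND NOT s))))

a

(b) fails at (0,0,0,0): the formula yields 1, h is 0.
(c) fails at (0,0,1,1): the formula yields 1, h is 0.
(d) fails at (0,0,0,0): the formula yields 1, h is 0.
That leaves (a). Evaluating it on every row reproduces the table of h exactly.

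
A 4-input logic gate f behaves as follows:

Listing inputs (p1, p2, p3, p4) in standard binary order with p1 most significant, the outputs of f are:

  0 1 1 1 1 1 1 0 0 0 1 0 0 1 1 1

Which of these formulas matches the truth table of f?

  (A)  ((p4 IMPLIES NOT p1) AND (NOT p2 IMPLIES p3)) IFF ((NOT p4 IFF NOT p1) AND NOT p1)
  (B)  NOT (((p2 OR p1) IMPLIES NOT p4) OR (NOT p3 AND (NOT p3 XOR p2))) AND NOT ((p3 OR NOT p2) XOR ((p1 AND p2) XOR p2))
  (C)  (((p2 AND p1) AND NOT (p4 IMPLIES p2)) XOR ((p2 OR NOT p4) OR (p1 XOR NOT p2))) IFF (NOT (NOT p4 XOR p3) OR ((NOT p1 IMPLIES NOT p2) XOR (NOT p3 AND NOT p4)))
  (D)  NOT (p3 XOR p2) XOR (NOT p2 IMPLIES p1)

C

(A) disagrees with f on (0,0,1,1) (formula → 0, table → 1); rule it out.
(B) disagrees with f on (0,0,0,1) (formula → 0, table → 1); rule it out.
(D) disagrees with f on (0,0,0,0) (formula → 1, table → 0); rule it out.
(C) is the remaining candidate, and it agrees with f on all 16 inputs.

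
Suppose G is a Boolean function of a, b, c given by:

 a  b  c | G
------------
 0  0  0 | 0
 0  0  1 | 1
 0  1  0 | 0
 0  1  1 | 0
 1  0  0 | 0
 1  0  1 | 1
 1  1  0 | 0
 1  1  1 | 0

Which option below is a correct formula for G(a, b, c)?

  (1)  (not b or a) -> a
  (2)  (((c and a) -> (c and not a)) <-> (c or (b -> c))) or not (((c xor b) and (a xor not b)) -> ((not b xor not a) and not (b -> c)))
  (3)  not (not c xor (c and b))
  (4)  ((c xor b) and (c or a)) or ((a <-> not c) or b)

(1) fails at (0,0,1): the formula yields 0, G is 1.
(2) fails at (0,0,0): the formula yields 1, G is 0.
(4) fails at (0,1,0): the formula yields 1, G is 0.
(3) is the remaining candidate, and it agrees with G on all 8 inputs.

3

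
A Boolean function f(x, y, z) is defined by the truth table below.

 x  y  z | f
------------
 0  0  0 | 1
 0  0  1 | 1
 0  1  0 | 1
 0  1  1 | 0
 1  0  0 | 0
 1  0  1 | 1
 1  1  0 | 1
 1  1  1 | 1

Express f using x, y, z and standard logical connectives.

f(x, y, z) = not (((not x and y) and z) or ((x and not y) and not z))

The 0-rows are (0,1,1), (1,0,0). Take each as a conjunction (¬x·y·z, x·¬y·¬z), form their disjunction, and complement — that gives a formula that is 1 everywhere f is.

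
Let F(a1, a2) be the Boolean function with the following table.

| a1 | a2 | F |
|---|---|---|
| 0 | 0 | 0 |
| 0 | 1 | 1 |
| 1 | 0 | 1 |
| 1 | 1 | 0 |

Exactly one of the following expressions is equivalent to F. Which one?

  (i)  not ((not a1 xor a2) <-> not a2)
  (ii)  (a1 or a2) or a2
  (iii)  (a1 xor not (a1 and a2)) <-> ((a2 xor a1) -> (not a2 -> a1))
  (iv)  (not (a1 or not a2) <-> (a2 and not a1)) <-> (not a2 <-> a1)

(i): at (0,1) it gives 0, but F = 1 — eliminated.
(ii): at (1,1) it gives 1, but F = 0 — eliminated.
(iii): at (0,0) it gives 1, but F = 0 — eliminated.
That leaves (iv). Evaluating it on every row reproduces the table of F exactly.

iv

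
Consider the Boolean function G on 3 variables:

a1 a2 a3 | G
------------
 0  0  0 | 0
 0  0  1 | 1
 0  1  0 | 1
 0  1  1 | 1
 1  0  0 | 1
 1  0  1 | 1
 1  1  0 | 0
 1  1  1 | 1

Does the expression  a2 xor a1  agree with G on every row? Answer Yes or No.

No

Check the formula against G row by row:
  a1=0, a2=0, a3=0: formula gives 0, G = 0 ✓
  a1=0, a2=0, a3=1: formula gives 0, but G = 1 ✗
Since they disagree at (0,0,1), the expression is not a correct formula for G.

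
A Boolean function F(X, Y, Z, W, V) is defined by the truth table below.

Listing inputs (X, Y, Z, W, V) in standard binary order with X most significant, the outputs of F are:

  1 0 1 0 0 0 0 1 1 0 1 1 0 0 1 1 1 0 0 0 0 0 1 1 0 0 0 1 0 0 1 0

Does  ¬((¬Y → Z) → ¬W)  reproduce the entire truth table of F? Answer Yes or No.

Check the formula against F row by row:
  X=0, Y=0, Z=0, W=0, V=0: formula gives 0, but F = 1 ✗
A single disagreement suffices: at (0,0,0,0,0) they differ, so the formula does not compute F.

No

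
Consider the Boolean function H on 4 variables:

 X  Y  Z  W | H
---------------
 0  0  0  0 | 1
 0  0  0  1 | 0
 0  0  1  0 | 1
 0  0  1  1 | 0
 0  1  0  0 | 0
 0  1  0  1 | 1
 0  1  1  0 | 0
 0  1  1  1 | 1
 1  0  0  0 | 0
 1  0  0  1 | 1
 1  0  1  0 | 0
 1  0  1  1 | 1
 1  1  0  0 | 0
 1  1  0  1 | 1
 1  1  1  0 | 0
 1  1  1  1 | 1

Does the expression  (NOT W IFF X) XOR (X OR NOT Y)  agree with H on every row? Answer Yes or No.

Test each input against both H and the formula:
  X=0, Y=0, Z=0, W=0: formula gives 1, H = 1 ✓
  X=0, Y=0, Z=0, W=1: formula gives 0, H = 0 ✓
  X=0, Y=0, Z=1, W=0: formula gives 1, H = 1 ✓
  X=0, Y=0, Z=1, W=1: formula gives 0, H = 0 ✓
  … (the remaining 12 rows also agree.)
No disagreement on any input; they are logically equivalent.

Yes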